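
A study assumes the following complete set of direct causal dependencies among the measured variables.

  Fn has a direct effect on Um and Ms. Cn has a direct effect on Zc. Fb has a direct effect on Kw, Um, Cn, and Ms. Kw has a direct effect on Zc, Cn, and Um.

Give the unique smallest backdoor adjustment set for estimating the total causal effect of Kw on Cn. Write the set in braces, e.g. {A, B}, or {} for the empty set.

{Fb}

Variables eligible for adjustment (non-descendants of Kw, excluding Kw and Cn): {Fb, Fn, Ms}.
Backdoor paths from Kw to Cn:
  P1: Kw <- Fb -> Cn
The empty set is not sufficient: P1 (Kw <- Fb -> Cn) has no collider blocking it and no conditioned non-collider, so it is open.
Try {Fb}:
  P1: blocked at fork node Fb ∈ conditioning set.
{Fb} contains no descendant of Kw and blocks every backdoor path.
No other singleton works — e.g. {Fn} leaves P1 open — so {Fb} is the unique smallest valid adjustment set.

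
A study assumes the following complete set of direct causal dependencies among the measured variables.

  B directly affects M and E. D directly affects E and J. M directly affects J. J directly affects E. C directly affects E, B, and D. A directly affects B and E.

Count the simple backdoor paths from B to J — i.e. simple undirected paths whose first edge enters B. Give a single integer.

7

A backdoor path from B to J is any simple undirected path whose first edge points into B (i.e. leaves B via a parent).
Parents of B: {A, C}.
Enumerating:
  P1: B <- C -> D -> J
  P2: B <- C -> D -> E <- J
  P3: B <- C -> E <- D -> J
  P4: B <- C -> E <- J
  P5: B <- A -> E <- C -> D -> J
  P6: B <- A -> E <- D -> J
  P7: B <- A -> E <- J
That exhausts the simple backdoor paths. Count: 7.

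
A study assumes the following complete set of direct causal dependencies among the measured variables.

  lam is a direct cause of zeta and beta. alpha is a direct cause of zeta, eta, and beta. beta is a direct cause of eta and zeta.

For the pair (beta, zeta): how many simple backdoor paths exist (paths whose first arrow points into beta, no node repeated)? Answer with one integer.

A backdoor path from beta to zeta is any simple undirected path whose first edge points into beta (i.e. leaves beta via a parent).
Parents of beta: {alpha, lam}.
Enumerating:
  P1: beta <- alpha -> zeta
  P2: beta <- lam -> zeta
That exhausts the simple backdoor paths. Count: 2.

2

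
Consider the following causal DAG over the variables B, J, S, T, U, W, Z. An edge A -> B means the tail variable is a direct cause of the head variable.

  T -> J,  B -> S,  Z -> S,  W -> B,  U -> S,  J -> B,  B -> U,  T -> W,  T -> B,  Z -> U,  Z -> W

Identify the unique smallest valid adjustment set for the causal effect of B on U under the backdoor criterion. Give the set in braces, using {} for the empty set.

{Z}

Variables eligible for adjustment (non-descendants of B, excluding B and U): {J, T, W, Z}.
Backdoor paths from B to U:
  P1: B <- T -> W <- Z -> U
  P2: B <- T -> W <- Z -> S <- U
  P3: B <- J <- T -> W <- Z -> U
  P4: B <- J <- T -> W <- Z -> S <- U
  P5: B <- W <- Z -> U
  P6: B <- W <- Z -> S <- U
The empty set is not sufficient: P5 (B <- W <- Z -> U) has no collider blocking it and no conditioned non-collider, so it is open.
Try {Z}:
  P1: blocked at collider W (neither it nor any descendant is in the conditioning set).
  P2: blocked at collider W (neither it nor any descendant is in the conditioning set).
  P3: blocked at collider W (neither it nor any descendant is in the conditioning set).
  P4: blocked at collider W (neither it nor any descendant is in the conditioning set).
  P5: blocked at fork node Z ∈ conditioning set.
  P6: blocked at fork node Z ∈ conditioning set.
{Z} contains no descendant of B and blocks every backdoor path.
No other singleton works — e.g. {T} leaves P5 open — so {Z} is the unique smallest valid adjustment set.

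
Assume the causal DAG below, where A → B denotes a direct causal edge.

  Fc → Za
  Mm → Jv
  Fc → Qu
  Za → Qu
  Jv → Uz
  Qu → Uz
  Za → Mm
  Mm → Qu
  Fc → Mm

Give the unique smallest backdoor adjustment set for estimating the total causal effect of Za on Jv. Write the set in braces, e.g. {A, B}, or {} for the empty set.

Variables eligible for adjustment (non-descendants of Za, excluding Za and Jv): {Fc}.
Backdoor paths from Za to Jv:
  P1: Za <- Fc -> Mm -> Qu -> Uz <- Jv
  P2: Za <- Fc -> Mm -> Jv
  P3: Za <- Fc -> Qu <- Mm -> Jv
  P4: Za <- Fc -> Qu -> Uz <- Jv
The empty set is not sufficient: P2 (Za <- Fc -> Mm -> Jv) has no collider blocking it and no conditioned non-collider, so it is open.
Try {Fc}:
  P1: blocked at fork node Fc ∈ conditioning set.
  P2: blocked at fork node Fc ∈ conditioning set.
  P3: blocked at fork node Fc ∈ conditioning set.
  P4: blocked at fork node Fc ∈ conditioning set.
{Fc} contains no descendant of Za and blocks every backdoor path.
{Fc} is the unique smallest valid adjustment set.

{Fc}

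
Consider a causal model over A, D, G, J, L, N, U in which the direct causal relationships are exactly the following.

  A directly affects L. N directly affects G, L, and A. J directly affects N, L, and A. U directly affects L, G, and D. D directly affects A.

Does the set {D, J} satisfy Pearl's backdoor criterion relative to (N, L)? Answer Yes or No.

Yes

Backdoor paths from N to L (paths whose first edge points into N):
  P1: N <- J -> A <- D <- U -> L
  P2: N <- J -> A -> L
  P3: N <- J -> L
Condition 1 (no descendant of N in the set): holds — descendants of N are {A, G, L}; none are in {D, J}.
Condition 2 (every backdoor path blocked by {D, J}):
  P1: blocked at fork node J ∈ conditioning set.
  P2: blocked at fork node J ∈ conditioning set.
  P3: blocked at fork node J ∈ conditioning set.
{D, J} satisfies the backdoor criterion.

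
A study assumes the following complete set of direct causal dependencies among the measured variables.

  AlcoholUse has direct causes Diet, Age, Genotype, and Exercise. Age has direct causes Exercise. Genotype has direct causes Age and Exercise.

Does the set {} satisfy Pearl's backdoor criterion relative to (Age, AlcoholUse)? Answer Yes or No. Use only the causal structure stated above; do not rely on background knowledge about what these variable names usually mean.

No

Backdoor paths from Age to AlcoholUse (paths whose first edge points into Age):
  P1: Age <- Exercise -> Genotype -> AlcoholUse
  P2: Age <- Exercise -> AlcoholUse
Condition 1 (no descendant of Age in the set): holds — descendants of Age are {AlcoholUse, Genotype}; none are in {}.
Condition 2 (every backdoor path blocked by {}):
  P1: open — no interior node is in the conditioning set.
  P2: open — no interior node is in the conditioning set.
{} does not satisfy the backdoor criterion.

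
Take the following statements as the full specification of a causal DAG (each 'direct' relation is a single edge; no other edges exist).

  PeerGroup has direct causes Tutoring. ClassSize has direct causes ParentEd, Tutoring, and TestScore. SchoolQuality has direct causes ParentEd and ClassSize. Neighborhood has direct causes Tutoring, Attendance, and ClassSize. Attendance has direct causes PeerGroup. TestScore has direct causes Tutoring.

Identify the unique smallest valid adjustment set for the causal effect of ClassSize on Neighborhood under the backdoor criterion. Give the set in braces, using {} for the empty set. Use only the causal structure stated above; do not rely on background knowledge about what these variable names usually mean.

{Tutoring}

Variables eligible for adjustment (non-descendants of ClassSize, excluding ClassSize and Neighborhood): {Attendance, ParentEd, PeerGroup, TestScore, Tutoring}.
Backdoor paths from ClassSize to Neighborhood:
  P1: ClassSize <- Tutoring -> PeerGroup -> Attendance -> Neighborhood
  P2: ClassSize <- Tutoring -> Neighborhood
  P3: ClassSize <- TestScore <- Tutoring -> PeerGroup -> Attendance -> Neighborhood
  P4: ClassSize <- TestScore <- Tutoring -> Neighborhood
The empty set is not sufficient: P1 (ClassSize <- Tutoring -> PeerGroup -> Attendance -> Neighborhood) has no collider blocking it and no conditioned non-collider, so it is open.
Try {Tutoring}:
  P1: blocked at fork node Tutoring ∈ conditioning set.
  P2: blocked at fork node Tutoring ∈ conditioning set.
  P3: blocked at fork node Tutoring ∈ conditioning set.
  P4: blocked at fork node Tutoring ∈ conditioning set.
{Tutoring} contains no descendant of ClassSize and blocks every backdoor path.
No other singleton works — e.g. {ParentEd} leaves P1 open — so {Tutoring} is the unique smallest valid adjustment set.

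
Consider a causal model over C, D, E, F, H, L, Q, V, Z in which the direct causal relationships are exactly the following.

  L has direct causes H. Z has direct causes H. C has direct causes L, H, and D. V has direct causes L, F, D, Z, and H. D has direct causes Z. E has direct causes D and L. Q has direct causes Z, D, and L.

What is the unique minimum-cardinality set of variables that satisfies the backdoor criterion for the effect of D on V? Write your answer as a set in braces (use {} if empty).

Variables eligible for adjustment (non-descendants of D, excluding D and V): {F, H, L, Z}.
Backdoor paths from D to V:
  P1: D <- Z <- H -> L -> V
  P2: D <- Z <- H -> C <- L -> V
  P3: D <- Z <- H -> V
  P4: D <- Z -> Q <- L <- H -> V
  P5: D <- Z -> Q <- L -> C <- H -> V
  P6: D <- Z -> Q <- L -> V
  P7: D <- Z -> V
The empty set is not sufficient: P1 (D <- Z <- H -> L -> V) has no collider blocking it and no conditioned non-collider, so it is open.
Try {Z}:
  P1: blocked at chain node Z ∈ conditioning set.
  P2: blocked at chain node Z ∈ conditioning set.
  P3: blocked at chain node Z ∈ conditioning set.
  P4: blocked at fork node Z ∈ conditioning set.
  P5: blocked at fork node Z ∈ conditioning set.
  P6: blocked at fork node Z ∈ conditioning set.
  P7: blocked at fork node Z ∈ conditioning set.
{Z} contains no descendant of D and blocks every backdoor path.
No other singleton works — e.g. {H} leaves P7 open — so {Z} is the unique smallest valid adjustment set.

{Z}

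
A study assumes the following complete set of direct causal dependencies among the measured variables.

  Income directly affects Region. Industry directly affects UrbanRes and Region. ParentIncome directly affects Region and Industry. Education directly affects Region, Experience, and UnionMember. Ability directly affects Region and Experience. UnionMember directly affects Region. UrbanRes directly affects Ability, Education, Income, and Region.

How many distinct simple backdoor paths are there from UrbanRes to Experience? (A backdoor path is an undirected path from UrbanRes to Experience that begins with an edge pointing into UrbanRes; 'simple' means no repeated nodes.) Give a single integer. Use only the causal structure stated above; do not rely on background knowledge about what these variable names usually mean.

6

A backdoor path from UrbanRes to Experience is any simple undirected path whose first edge points into UrbanRes (i.e. leaves UrbanRes via a parent).
Parents of UrbanRes: {Industry}.
Enumerating:
  P1: UrbanRes <- Industry <- ParentIncome -> Region <- Ability -> Experience
  P2: UrbanRes <- Industry <- ParentIncome -> Region <- Education -> Experience
  P3: UrbanRes <- Industry <- ParentIncome -> Region <- UnionMember <- Education -> Experience
  P4: UrbanRes <- Industry -> Region <- Ability -> Experience
  P5: UrbanRes <- Industry -> Region <- Education -> Experience
  P6: UrbanRes <- Industry -> Region <- UnionMember <- Education -> Experience
That exhausts the simple backdoor paths. Count: 6.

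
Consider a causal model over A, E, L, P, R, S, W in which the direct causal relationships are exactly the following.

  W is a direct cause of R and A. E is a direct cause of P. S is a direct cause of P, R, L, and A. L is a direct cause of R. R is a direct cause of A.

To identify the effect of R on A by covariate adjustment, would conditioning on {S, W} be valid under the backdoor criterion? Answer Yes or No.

Backdoor paths from R to A (paths whose first edge points into R):
  P1: R <- W -> A
  P2: R <- S -> A
  P3: R <- L <- S -> A
Condition 1 (no descendant of R in the set): holds — descendants of R are {A}; none are in {S, W}.
Condition 2 (every backdoor path blocked by {S, W}):
  P1: blocked at fork node W ∈ conditioning set.
  P2: blocked at fork node S ∈ conditioning set.
  P3: blocked at fork node S ∈ conditioning set.
{S, W} satisfies the backdoor criterion.

Yes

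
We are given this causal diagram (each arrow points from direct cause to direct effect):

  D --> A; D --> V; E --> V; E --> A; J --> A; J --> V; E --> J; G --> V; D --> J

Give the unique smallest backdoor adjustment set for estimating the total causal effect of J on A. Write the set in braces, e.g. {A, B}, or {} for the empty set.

Variables eligible for adjustment (non-descendants of J, excluding J and A): {D, E, G}.
Backdoor paths from J to A:
  P1: J <- D -> A
  P2: J <- D -> V <- E -> A
  P3: J <- E -> A
  P4: J <- E -> V <- D -> A
The empty set is not sufficient: P1 (J <- D -> A) has no collider blocking it and no conditioned non-collider, so it is open.
Try {D, E}:
  P1: blocked at fork node D ∈ conditioning set.
  P2: blocked at fork node D ∈ conditioning set.
  P3: blocked at fork node E ∈ conditioning set.
  P4: blocked at fork node E ∈ conditioning set.
{D, E} contains no descendant of J and blocks every backdoor path.
Every element of {D, E} is needed (dropping D leaves P1 open; dropping E leaves P3 open), so no proper subset is valid.
Among all size-2 subsets of the eligible variables, only {D, E} blocks every backdoor path, so it is the unique smallest valid adjustment set.

{D, E}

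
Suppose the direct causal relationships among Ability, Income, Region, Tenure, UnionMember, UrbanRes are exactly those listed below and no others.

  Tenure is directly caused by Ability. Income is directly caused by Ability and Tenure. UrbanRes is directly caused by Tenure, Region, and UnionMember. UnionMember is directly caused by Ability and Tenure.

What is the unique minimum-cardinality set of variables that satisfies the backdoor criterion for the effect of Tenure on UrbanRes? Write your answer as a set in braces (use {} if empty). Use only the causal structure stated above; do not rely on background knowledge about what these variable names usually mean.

Variables eligible for adjustment (non-descendants of Tenure, excluding Tenure and UrbanRes): {Ability, Region}.
Backdoor paths from Tenure to UrbanRes:
  P1: Tenure <- Ability -> UnionMember -> UrbanRes
The empty set is not sufficient: P1 (Tenure <- Ability -> UnionMember -> UrbanRes) has no collider blocking it and no conditioned non-collider, so it is open.
Try {Ability}:
  P1: blocked at fork node Ability ∈ conditioning set.
{Ability} contains no descendant of Tenure and blocks every backdoor path.
No other singleton works — e.g. {Region} leaves P1 open — so {Ability} is the unique smallest valid adjustment set.

{Ability}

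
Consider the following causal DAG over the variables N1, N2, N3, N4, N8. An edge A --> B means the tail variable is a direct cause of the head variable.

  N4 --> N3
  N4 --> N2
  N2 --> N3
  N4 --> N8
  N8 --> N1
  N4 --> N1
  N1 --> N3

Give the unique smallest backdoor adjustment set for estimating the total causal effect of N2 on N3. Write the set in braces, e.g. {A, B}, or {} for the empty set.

Variables eligible for adjustment (non-descendants of N2, excluding N2 and N3): {N1, N4, N8}.
Backdoor paths from N2 to N3:
  P1: N2 <- N4 -> N8 -> N1 -> N3
  P2: N2 <- N4 -> N1 -> N3
  P3: N2 <- N4 -> N3
The empty set is not sufficient: P1 (N2 <- N4 -> N8 -> N1 -> N3) has no collider blocking it and no conditioned non-collider, so it is open.
Try {N4}:
  P1: blocked at fork node N4 ∈ conditioning set.
  P2: blocked at fork node N4 ∈ conditioning set.
  P3: blocked at fork node N4 ∈ conditioning set.
{N4} contains no descendant of N2 and blocks every backdoor path.
No other singleton works — e.g. {N8} leaves P2 open — so {N4} is the unique smallest valid adjustment set.

{N4}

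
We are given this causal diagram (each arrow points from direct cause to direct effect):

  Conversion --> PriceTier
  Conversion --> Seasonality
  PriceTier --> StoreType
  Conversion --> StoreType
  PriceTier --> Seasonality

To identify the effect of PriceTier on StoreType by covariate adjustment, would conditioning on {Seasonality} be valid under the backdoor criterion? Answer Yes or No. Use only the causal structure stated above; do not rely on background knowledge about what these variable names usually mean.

Backdoor paths from PriceTier to StoreType (paths whose first edge points into PriceTier):
  P1: PriceTier <- Conversion -> StoreType
Condition 1 (no descendant of PriceTier in the set): FAILS — Seasonality is a descendant of PriceTier.
Condition 2 (every backdoor path blocked by {Seasonality}):
  P1: open — no interior node is in the conditioning set.
{Seasonality} does not satisfy the backdoor criterion.

No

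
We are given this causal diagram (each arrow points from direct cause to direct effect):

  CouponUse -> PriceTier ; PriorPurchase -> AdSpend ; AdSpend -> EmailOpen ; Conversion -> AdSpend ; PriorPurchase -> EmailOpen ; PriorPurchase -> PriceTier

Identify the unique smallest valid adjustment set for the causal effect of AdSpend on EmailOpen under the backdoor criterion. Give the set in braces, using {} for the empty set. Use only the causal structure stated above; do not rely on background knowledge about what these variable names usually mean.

Variables eligible for adjustment (non-descendants of AdSpend, excluding AdSpend and EmailOpen): {Conversion, CouponUse, PriceTier, PriorPurchase}.
Backdoor paths from AdSpend to EmailOpen:
  P1: AdSpend <- PriorPurchase -> EmailOpen
The empty set is not sufficient: P1 (AdSpend <- PriorPurchase -> EmailOpen) has no collider blocking it and no conditioned non-collider, so it is open.
Try {PriorPurchase}:
  P1: blocked at fork node PriorPurchase ∈ conditioning set.
{PriorPurchase} contains no descendant of AdSpend and blocks every backdoor path.
No other singleton works — e.g. {Conversion} leaves P1 open — so {PriorPurchase} is the unique smallest valid adjustment set.

{PriorPurchase}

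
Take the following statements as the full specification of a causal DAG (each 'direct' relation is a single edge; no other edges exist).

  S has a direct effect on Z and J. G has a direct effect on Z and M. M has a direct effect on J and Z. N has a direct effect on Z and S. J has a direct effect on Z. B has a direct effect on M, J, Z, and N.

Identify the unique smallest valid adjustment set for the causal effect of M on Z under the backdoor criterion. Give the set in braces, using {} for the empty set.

Variables eligible for adjustment (non-descendants of M, excluding M and Z): {B, G, N, S}.
Backdoor paths from M to Z:
  P1: M <- B -> N -> S -> J -> Z
  P2: M <- B -> N -> S -> Z
  P3: M <- B -> N -> Z
  P4: M <- B -> J <- S <- N -> Z
  P5: M <- B -> J <- S -> Z
  P6: M <- B -> J -> Z
  P7: M <- B -> Z
  P8: M <- G -> Z
The empty set is not sufficient: P1 (M <- B -> N -> S -> J -> Z) has no collider blocking it and no conditioned non-collider, so it is open.
Try {B, G}:
  P1: blocked at fork node B ∈ conditioning set.
  P2: blocked at fork node B ∈ conditioning set.
  P3: blocked at fork node B ∈ conditioning set.
  P4: blocked at fork node B ∈ conditioning set.
  P5: blocked at fork node B ∈ conditioning set.
  P6: blocked at fork node B ∈ conditioning set.
  P7: blocked at fork node B ∈ conditioning set.
  P8: blocked at fork node G ∈ conditioning set.
{B, G} contains no descendant of M and blocks every backdoor path.
Every element of {B, G} is needed (dropping B leaves P1 open; dropping G leaves P8 open), so no proper subset is valid.
Among all size-2 subsets of the eligible variables, only {B, G} blocks every backdoor path, so it is the unique smallest valid adjustment set.

{B, G}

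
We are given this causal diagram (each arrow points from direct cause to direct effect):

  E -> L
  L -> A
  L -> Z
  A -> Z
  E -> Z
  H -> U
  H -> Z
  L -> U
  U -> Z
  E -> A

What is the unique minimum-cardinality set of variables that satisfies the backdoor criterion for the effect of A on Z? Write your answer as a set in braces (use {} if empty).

{E, L}

Variables eligible for adjustment (non-descendants of A, excluding A and Z): {E, H, L, U}.
Backdoor paths from A to Z:
  P1: A <- E -> L -> U <- H -> Z
  P2: A <- E -> L -> U -> Z
  P3: A <- E -> L -> Z
  P4: A <- E -> Z
  P5: A <- L <- E -> Z
  P6: A <- L -> U <- H -> Z
  P7: A <- L -> U -> Z
  P8: A <- L -> Z
The empty set is not sufficient: P2 (A <- E -> L -> U -> Z) has no collider blocking it and no conditioned non-collider, so it is open.
Try {E, L}:
  P1: blocked at fork node E ∈ conditioning set.
  P2: blocked at fork node E ∈ conditioning set.
  P3: blocked at fork node E ∈ conditioning set.
  P4: blocked at fork node E ∈ conditioning set.
  P5: blocked at chain node L ∈ conditioning set.
  P6: blocked at fork node L ∈ conditioning set.
  P7: blocked at fork node L ∈ conditioning set.
  P8: blocked at fork node L ∈ conditioning set.
{E, L} contains no descendant of A and blocks every backdoor path.
Every element of {E, L} is needed (dropping E leaves P4 open; dropping L leaves P7 open), so no proper subset is valid.
Among all size-2 subsets of the eligible variables, only {E, L} blocks every backdoor path, so it is the unique smallest valid adjustment set.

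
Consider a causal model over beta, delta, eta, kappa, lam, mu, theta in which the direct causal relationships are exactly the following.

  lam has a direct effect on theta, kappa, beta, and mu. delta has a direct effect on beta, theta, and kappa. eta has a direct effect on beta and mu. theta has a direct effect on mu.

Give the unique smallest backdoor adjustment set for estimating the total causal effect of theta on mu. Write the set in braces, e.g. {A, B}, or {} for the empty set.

{lam}

Variables eligible for adjustment (non-descendants of theta, excluding theta and mu): {beta, delta, eta, kappa, lam}.
Backdoor paths from theta to mu:
  P1: theta <- delta -> beta <- eta -> mu
  P2: theta <- delta -> beta <- lam -> mu
  P3: theta <- delta -> kappa <- lam -> beta <- eta -> mu
  P4: theta <- delta -> kappa <- lam -> mu
  P5: theta <- lam -> beta <- eta -> mu
  P6: theta <- lam -> kappa <- delta -> beta <- eta -> mu
  P7: theta <- lam -> mu
The empty set is not sufficient: P7 (theta <- lam -> mu) has no collider blocking it and no conditioned non-collider, so it is open.
Try {lam}:
  P1: blocked at collider beta (neither it nor any descendant is in the conditioning set).
  P2: blocked at collider beta (neither it nor any descendant is in the conditioning set).
  P3: blocked at collider kappa (neither it nor any descendant is in the conditioning set).
  P4: blocked at collider kappa (neither it nor any descendant is in the conditioning set).
  P5: blocked at fork node lam ∈ conditioning set.
  P6: blocked at fork node lam ∈ conditioning set.
  P7: blocked at fork node lam ∈ conditioning set.
{lam} contains no descendant of theta and blocks every backdoor path.
No other singleton works — e.g. {delta} leaves P7 open — so {lam} is the unique smallest valid adjustment set.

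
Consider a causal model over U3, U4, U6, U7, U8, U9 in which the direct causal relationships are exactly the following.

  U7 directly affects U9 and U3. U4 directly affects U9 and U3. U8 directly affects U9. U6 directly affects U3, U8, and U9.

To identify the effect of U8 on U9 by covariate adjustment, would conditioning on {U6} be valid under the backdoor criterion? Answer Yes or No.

Yes

Backdoor paths from U8 to U9 (paths whose first edge points into U8):
  P1: U8 <- U6 -> U3 <- U7 -> U9
  P2: U8 <- U6 -> U3 <- U4 -> U9
  P3: U8 <- U6 -> U9
Condition 1 (no descendant of U8 in the set): holds — descendants of U8 are {U9}; none are in {U6}.
Condition 2 (every backdoor path blocked by {U6}):
  P1: blocked at fork node U6 ∈ conditioning set.
  P2: blocked at fork node U6 ∈ conditioning set.
  P3: blocked at fork node U6 ∈ conditioning set.
{U6} satisfies the backdoor criterion.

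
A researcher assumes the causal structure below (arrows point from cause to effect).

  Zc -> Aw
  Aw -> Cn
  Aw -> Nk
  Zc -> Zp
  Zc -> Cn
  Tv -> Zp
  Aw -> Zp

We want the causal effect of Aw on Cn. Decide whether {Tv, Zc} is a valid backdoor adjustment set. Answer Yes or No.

Backdoor paths from Aw to Cn (paths whose first edge points into Aw):
  P1: Aw <- Zc -> Cn
Condition 1 (no descendant of Aw in the set): holds — descendants of Aw are {Cn, Nk, Zp}; none are in {Tv, Zc}.
Condition 2 (every backdoor path blocked by {Tv, Zc}):
  P1: blocked at fork node Zc ∈ conditioning set.
{Tv, Zc} satisfies the backdoor criterion.

Yes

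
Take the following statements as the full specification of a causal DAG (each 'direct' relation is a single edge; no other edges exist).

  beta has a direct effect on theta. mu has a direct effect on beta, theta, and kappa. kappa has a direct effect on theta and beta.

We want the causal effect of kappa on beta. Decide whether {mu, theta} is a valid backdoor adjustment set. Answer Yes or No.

No

Backdoor paths from kappa to beta (paths whose first edge points into kappa):
  P1: kappa <- mu -> beta
  P2: kappa <- mu -> theta <- beta
Condition 1 (no descendant of kappa in the set): FAILS — theta is a descendant of kappa.
Condition 2 (every backdoor path blocked by {mu, theta}):
  P1: blocked at fork node mu ∈ conditioning set.
  P2: blocked at fork node mu ∈ conditioning set.
{mu, theta} does not satisfy the backdoor criterion.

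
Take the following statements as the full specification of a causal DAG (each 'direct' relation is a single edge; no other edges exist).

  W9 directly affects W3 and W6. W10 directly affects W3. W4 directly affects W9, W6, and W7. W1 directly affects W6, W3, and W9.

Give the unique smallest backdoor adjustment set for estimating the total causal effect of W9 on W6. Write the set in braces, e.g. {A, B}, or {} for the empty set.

Variables eligible for adjustment (non-descendants of W9, excluding W9 and W6): {W1, W10, W4, W7}.
Backdoor paths from W9 to W6:
  P1: W9 <- W4 -> W6
  P2: W9 <- W1 -> W6
The empty set is not sufficient: P1 (W9 <- W4 -> W6) has no collider blocking it and no conditioned non-collider, so it is open.
Try {W1, W4}:
  P1: blocked at fork node W4 ∈ conditioning set.
  P2: blocked at fork node W1 ∈ conditioning set.
{W1, W4} contains no descendant of W9 and blocks every backdoor path.
Every element of {W1, W4} is needed (dropping W1 leaves P2 open; dropping W4 leaves P1 open), so no proper subset is valid.
Among all size-2 subsets of the eligible variables, only {W1, W4} blocks every backdoor path, so it is the unique smallest valid adjustment set.

{W1, W4}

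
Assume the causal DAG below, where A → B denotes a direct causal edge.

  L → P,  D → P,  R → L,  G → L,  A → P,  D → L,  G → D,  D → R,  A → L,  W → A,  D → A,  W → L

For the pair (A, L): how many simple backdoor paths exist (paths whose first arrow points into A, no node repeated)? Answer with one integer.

A backdoor path from A to L is any simple undirected path whose first edge points into A (i.e. leaves A via a parent).
Parents of A: {D, W}.
Enumerating:
  P1: A <- W -> L
  P2: A <- D <- G -> L
  P3: A <- D -> R -> L
  P4: A <- D -> L
  P5: A <- D -> P <- L
That exhausts the simple backdoor paths. Count: 5.

5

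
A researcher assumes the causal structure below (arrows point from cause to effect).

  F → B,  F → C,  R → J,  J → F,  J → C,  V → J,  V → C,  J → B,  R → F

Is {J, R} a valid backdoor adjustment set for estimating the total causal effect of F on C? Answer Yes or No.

Backdoor paths from F to C (paths whose first edge points into F):
  P1: F <- R -> J <- V -> C
  P2: F <- R -> J -> C
  P3: F <- J <- V -> C
  P4: F <- J -> C
Condition 1 (no descendant of F in the set): holds — descendants of F are {B, C}; none are in {J, R}.
Condition 2 (every backdoor path blocked by {J, R}):
  P1: blocked at fork node R ∈ conditioning set.
  P2: blocked at fork node R ∈ conditioning set.
  P3: blocked at chain node J ∈ conditioning set.
  P4: blocked at fork node J ∈ conditioning set.
{J, R} satisfies the backdoor criterion.

Yes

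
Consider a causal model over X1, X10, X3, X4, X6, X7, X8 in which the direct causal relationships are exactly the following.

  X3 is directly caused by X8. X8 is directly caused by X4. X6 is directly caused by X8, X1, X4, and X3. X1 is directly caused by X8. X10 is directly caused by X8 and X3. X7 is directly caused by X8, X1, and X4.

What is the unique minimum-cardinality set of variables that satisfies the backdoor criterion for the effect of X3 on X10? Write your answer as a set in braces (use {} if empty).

Variables eligible for adjustment (non-descendants of X3, excluding X3 and X10): {X1, X4, X7, X8}.
Backdoor paths from X3 to X10:
  P1: X3 <- X8 -> X10
The empty set is not sufficient: P1 (X3 <- X8 -> X10) has no collider blocking it and no conditioned non-collider, so it is open.
Try {X8}:
  P1: blocked at fork node X8 ∈ conditioning set.
{X8} contains no descendant of X3 and blocks every backdoor path.
No other singleton works — e.g. {X4} leaves P1 open — so {X8} is the unique smallest valid adjustment set.

{X8}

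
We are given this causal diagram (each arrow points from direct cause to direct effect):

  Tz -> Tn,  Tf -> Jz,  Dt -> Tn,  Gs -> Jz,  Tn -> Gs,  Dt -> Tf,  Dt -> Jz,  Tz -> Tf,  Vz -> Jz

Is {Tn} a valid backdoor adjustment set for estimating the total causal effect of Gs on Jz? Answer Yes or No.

Backdoor paths from Gs to Jz (paths whose first edge points into Gs):
  P1: Gs <- Tn <- Tz -> Tf <- Dt -> Jz
  P2: Gs <- Tn <- Tz -> Tf -> Jz
  P3: Gs <- Tn <- Dt -> Tf -> Jz
  P4: Gs <- Tn <- Dt -> Jz
Condition 1 (no descendant of Gs in the set): holds — descendants of Gs are {Jz}; none are in {Tn}.
Condition 2 (every backdoor path blocked by {Tn}):
  P1: blocked at chain node Tn ∈ conditioning set.
  P2: blocked at chain node Tn ∈ conditioning set.
  P3: blocked at chain node Tn ∈ conditioning set.
  P4: blocked at chain node Tn ∈ conditioning set.
{Tn} satisfies the backdoor criterion.

Yes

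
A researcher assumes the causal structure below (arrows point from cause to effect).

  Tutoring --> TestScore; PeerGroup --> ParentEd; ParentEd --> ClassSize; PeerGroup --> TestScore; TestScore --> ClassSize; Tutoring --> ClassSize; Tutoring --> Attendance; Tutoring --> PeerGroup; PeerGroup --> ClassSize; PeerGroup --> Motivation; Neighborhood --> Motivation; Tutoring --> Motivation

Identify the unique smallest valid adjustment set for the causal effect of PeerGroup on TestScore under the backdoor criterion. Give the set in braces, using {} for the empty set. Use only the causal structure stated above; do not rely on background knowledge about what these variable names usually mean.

Variables eligible for adjustment (non-descendants of PeerGroup, excluding PeerGroup and TestScore): {Attendance, Neighborhood, Tutoring}.
Backdoor paths from PeerGroup to TestScore:
  P1: PeerGroup <- Tutoring -> TestScore
  P2: PeerGroup <- Tutoring -> ClassSize <- TestScore
The empty set is not sufficient: P1 (PeerGroup <- Tutoring -> TestScore) has no collider blocking it and no conditioned non-collider, so it is open.
Try {Tutoring}:
  P1: blocked at fork node Tutoring ∈ conditioning set.
  P2: blocked at fork node Tutoring ∈ conditioning set.
{Tutoring} contains no descendant of PeerGroup and blocks every backdoor path.
No other singleton works — e.g. {Neighborhood} leaves P1 open — so {Tutoring} is the unique smallest valid adjustment set.

{Tutoring}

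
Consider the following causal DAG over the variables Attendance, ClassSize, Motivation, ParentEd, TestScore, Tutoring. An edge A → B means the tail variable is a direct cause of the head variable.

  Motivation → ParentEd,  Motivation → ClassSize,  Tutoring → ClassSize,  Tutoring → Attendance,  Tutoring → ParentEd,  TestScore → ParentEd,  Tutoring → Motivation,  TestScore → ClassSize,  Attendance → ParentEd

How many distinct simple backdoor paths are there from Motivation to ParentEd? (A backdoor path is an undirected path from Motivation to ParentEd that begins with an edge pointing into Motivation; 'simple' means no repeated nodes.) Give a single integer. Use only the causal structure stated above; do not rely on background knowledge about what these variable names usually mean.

3

A backdoor path from Motivation to ParentEd is any simple undirected path whose first edge points into Motivation (i.e. leaves Motivation via a parent).
Parents of Motivation: {Tutoring}.
Enumerating:
  P1: Motivation <- Tutoring -> ClassSize <- TestScore -> ParentEd
  P2: Motivation <- Tutoring -> Attendance -> ParentEd
  P3: Motivation <- Tutoring -> ParentEd
That exhausts the simple backdoor paths. Count: 3.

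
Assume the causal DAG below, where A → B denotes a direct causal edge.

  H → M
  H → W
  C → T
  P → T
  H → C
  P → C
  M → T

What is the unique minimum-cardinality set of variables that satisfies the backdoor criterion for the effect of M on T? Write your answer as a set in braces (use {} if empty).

Variables eligible for adjustment (non-descendants of M, excluding M and T): {C, H, P, W}.
Backdoor paths from M to T:
  P1: M <- H -> C <- P -> T
  P2: M <- H -> C -> T
The empty set is not sufficient: P2 (M <- H -> C -> T) has no collider blocking it and no conditioned non-collider, so it is open.
Try {H}:
  P1: blocked at fork node H ∈ conditioning set.
  P2: blocked at fork node H ∈ conditioning set.
{H} contains no descendant of M and blocks every backdoor path.
No other singleton works — e.g. {P} leaves P2 open — so {H} is the unique smallest valid adjustment set.

{H}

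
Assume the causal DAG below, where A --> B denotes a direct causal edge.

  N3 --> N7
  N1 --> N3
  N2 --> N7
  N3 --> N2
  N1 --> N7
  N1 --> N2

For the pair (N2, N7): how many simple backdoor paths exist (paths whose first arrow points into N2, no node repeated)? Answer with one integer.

4

A backdoor path from N2 to N7 is any simple undirected path whose first edge points into N2 (i.e. leaves N2 via a parent).
Parents of N2: {N1, N3}.
Enumerating:
  P1: N2 <- N1 -> N3 -> N7
  P2: N2 <- N1 -> N7
  P3: N2 <- N3 <- N1 -> N7
  P4: N2 <- N3 -> N7
That exhausts the simple backdoor paths. Count: 4.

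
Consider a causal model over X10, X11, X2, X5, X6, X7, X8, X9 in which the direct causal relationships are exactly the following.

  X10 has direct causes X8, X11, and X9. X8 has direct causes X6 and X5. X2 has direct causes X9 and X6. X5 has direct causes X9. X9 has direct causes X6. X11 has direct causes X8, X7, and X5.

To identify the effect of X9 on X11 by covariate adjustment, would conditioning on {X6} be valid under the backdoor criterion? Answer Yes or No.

Backdoor paths from X9 to X11 (paths whose first edge points into X9):
  P1: X9 <- X6 -> X8 <- X5 -> X11
  P2: X9 <- X6 -> X8 -> X11
  P3: X9 <- X6 -> X8 -> X10 <- X11
Condition 1 (no descendant of X9 in the set): holds — descendants of X9 are {X10, X11, X2, X5, X8}; none are in {X6}.
Condition 2 (every backdoor path blocked by {X6}):
  P1: blocked at fork node X6 ∈ conditioning set.
  P2: blocked at fork node X6 ∈ conditioning set.
  P3: blocked at fork node X6 ∈ conditioning set.
{X6} satisfies the backdoor criterion.

Yes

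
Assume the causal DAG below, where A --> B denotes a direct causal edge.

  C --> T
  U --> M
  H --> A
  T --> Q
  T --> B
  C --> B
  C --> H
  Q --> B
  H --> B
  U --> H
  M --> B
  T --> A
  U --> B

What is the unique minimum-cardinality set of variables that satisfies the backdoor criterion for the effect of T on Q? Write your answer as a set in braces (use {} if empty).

Variables eligible for adjustment (non-descendants of T, excluding T and Q): {C, H, M, U}.
Backdoor paths from T to Q:
  P1: T <- C -> H <- U -> M -> B <- Q
  P2: T <- C -> H <- U -> B <- Q
  P3: T <- C -> H -> B <- Q
  P4: T <- C -> B <- Q
Each backdoor path contains an unconditioned collider, so every path is already blocked with the empty conditioning set:
  P1: blocked at collider H (neither it nor any descendant is in the conditioning set).
  P2: blocked at collider H (neither it nor any descendant is in the conditioning set).
  P3: blocked at collider B (neither it nor any descendant is in the conditioning set).
  P4: blocked at collider B (neither it nor any descendant is in the conditioning set).
The empty set is therefore the unique smallest valid set.

{}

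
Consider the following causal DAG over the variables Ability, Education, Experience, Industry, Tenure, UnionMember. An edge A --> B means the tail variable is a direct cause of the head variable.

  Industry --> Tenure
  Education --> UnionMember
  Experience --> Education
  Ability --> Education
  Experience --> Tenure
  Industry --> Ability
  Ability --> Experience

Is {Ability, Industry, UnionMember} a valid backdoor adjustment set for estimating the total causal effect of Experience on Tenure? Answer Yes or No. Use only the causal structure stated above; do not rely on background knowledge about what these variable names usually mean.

No

Backdoor paths from Experience to Tenure (paths whose first edge points into Experience):
  P1: Experience <- Ability <- Industry -> Tenure
Condition 1 (no descendant of Experience in the set): FAILS — UnionMember is a descendant of Experience.
Condition 2 (every backdoor path blocked by {Ability, Industry, UnionMember}):
  P1: blocked at chain node Ability ∈ conditioning set.
{Ability, Industry, UnionMember} does not satisfy the backdoor criterion.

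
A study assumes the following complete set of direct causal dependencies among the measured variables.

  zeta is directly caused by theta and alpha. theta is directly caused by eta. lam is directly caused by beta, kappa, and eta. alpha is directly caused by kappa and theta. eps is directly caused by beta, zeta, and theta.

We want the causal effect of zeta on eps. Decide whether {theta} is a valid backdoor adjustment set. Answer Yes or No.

Backdoor paths from zeta to eps (paths whose first edge points into zeta):
  P1: zeta <- theta <- eta -> lam <- beta -> eps
  P2: zeta <- theta -> alpha <- kappa -> lam <- beta -> eps
  P3: zeta <- theta -> eps
  P4: zeta <- alpha <- theta <- eta -> lam <- beta -> eps
  P5: zeta <- alpha <- theta -> eps
  P6: zeta <- alpha <- kappa -> lam <- eta -> theta -> eps
  P7: zeta <- alpha <- kappa -> lam <- beta -> eps
Condition 1 (no descendant of zeta in the set): holds — descendants of zeta are {eps}; none are in {theta}.
Condition 2 (every backdoor path blocked by {theta}):
  P1: blocked at chain node theta ∈ conditioning set.
  P2: blocked at fork node theta ∈ conditioning set.
  P3: blocked at fork node theta ∈ conditioning set.
  P4: blocked at chain node theta ∈ conditioning set.
  P5: blocked at fork node theta ∈ conditioning set.
  P6: blocked at collider lam (neither it nor any descendant is in the conditioning set).
  P7: blocked at collider lam (neither it nor any descendant is in the conditioning set).
{theta} satisfies the backdoor criterion.

Yes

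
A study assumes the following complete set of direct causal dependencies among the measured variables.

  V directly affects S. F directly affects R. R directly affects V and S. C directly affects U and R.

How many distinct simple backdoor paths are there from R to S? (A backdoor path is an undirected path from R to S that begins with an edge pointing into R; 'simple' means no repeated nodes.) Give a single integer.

A backdoor path from R to S is any simple undirected path whose first edge points into R (i.e. leaves R via a parent).
Parents of R: {C, F}.
No simple path from any parent of R reaches S without revisiting R, so there are no backdoor paths.

0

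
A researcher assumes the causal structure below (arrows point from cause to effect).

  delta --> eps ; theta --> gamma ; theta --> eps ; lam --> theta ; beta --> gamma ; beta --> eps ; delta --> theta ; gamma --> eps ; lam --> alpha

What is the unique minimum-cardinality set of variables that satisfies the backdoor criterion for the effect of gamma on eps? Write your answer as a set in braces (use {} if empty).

{beta, theta}

Variables eligible for adjustment (non-descendants of gamma, excluding gamma and eps): {alpha, beta, delta, lam, theta}.
Backdoor paths from gamma to eps:
  P1: gamma <- beta -> eps
  P2: gamma <- theta <- delta -> eps
  P3: gamma <- theta -> eps
The empty set is not sufficient: P1 (gamma <- beta -> eps) has no collider blocking it and no conditioned non-collider, so it is open.
Try {beta, theta}:
  P1: blocked at fork node beta ∈ conditioning set.
  P2: blocked at chain node theta ∈ conditioning set.
  P3: blocked at fork node theta ∈ conditioning set.
{beta, theta} contains no descendant of gamma and blocks every backdoor path.
Every element of {beta, theta} is needed (dropping beta leaves P1 open; dropping theta leaves P2 open), so no proper subset is valid.
Among all size-2 subsets of the eligible variables, only {beta, theta} blocks every backdoor path, so it is the unique smallest valid adjustment set.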